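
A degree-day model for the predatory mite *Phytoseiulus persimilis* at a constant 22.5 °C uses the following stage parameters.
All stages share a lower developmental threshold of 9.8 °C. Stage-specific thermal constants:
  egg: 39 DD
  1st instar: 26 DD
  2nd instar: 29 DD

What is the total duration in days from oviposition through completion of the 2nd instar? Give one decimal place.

7.4 days

Daily accumulation at 22.5 °C = 22.5 − 9.8 = 12.7 DD/day.
Total K = 39 + 26 + 29 = 94 DD.
Total duration = 94 / 12.7 = 7.402 ≈ 7.4 days.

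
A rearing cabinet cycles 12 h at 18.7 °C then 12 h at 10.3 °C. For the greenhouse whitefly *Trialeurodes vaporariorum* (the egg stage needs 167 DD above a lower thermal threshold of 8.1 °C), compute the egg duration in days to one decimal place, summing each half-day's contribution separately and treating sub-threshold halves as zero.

26.1 days

Day half: max(0, 18.7 − 8.1) × 0.5 = 10.6 × 0.5 = 5.30 DD.
Night half: max(0, 10.3 − 8.1) × 0.5 = 2.2 × 0.5 = 1.10 DD.
Per 24 h: 6.40 DD/day.
Duration = 167 / 6.40 = 26.094 ≈ 26.1 days.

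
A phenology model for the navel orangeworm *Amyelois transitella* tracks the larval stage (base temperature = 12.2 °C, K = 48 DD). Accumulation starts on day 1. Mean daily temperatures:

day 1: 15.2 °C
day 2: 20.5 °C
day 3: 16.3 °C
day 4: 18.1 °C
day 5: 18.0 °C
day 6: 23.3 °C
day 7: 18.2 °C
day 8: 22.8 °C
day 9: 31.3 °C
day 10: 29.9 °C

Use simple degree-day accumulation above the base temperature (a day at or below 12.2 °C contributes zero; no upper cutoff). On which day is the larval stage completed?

day 8

Daily DD above 12.2 °C: 3.0, 8.3, 4.1, 5.9, 5.8, 11.1, 6.0, 10.6, 19.1, 17.7.
Cumulative: 3.0, 11.3, 15.4, 21.3, 27.1, 38.2, 44.2, 54.8, 73.9, 91.6.
The total first reaches 48 DD on day 8.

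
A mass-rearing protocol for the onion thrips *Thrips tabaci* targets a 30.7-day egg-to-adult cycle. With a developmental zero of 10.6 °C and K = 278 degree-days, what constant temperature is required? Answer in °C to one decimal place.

Required daily accumulation = 278 / 30.7 = 9.055 DD/day.
T = T_base + 9.055 = 10.6 + 9.055 = 19.655 ≈ 19.7 °C.

19.7 °C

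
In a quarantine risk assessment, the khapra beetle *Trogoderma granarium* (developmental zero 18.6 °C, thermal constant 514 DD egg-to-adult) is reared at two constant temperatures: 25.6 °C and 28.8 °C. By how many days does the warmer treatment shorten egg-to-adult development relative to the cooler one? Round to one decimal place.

At 25.6 °C: 514 / (25.6 − 18.6) = 514 / 7.0 = 73.429 d.
At 28.8 °C: 514 / (28.8 − 18.6) = 514 / 10.2 = 50.392 d.
Difference = |73.429 − 50.392| = 23.036 ≈ 23.0 days.

23.0 days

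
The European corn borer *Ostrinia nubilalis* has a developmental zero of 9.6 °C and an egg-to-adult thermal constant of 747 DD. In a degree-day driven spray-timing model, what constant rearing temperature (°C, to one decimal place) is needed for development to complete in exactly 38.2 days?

Required daily accumulation = 747 / 38.2 = 19.555 DD/day.
T = T_base + 19.555 = 9.6 + 19.555 = 29.155 ≈ 29.2 °C.

29.2 °C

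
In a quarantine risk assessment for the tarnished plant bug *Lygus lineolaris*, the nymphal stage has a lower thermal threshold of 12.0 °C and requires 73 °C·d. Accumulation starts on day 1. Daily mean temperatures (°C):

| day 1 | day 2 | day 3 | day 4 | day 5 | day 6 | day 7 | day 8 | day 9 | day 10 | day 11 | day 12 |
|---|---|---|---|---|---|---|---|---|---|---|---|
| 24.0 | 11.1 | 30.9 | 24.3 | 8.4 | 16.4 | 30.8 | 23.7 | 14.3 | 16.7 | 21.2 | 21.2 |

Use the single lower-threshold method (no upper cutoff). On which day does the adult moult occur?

day 8

Daily DD above 12.0 °C: 12.0, 0.0, 18.9, 12.3, 0.0, 4.4, 18.8, 11.7, 2.3, 4.7, 9.2, 9.2.
Cumulative: 12.0, 12.0, 30.9, 43.2, 43.2, 47.6, 66.4, 78.1, 80.4, 85.1, 94.3, 103.5.
The total first reaches 73 DD on day 8.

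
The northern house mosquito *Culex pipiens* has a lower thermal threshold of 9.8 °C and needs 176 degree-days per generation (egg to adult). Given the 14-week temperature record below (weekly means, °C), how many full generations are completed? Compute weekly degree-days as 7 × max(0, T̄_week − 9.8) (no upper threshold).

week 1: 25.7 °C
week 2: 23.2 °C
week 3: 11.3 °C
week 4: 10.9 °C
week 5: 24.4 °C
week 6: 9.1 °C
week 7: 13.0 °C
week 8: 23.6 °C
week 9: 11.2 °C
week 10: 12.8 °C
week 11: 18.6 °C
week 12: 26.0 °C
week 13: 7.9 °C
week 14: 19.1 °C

4 generations

Weekly DD (7 × max(0, T̄ − 9.8)): 111.3, 93.8, 10.5, 7.7, 102.2, 0.0, 22.4, 96.6, 9.8, 21.0, 61.6, 113.4, 0.0, 65.1.
Season total = 715.4 DD.
Complete generations = ⌊715.4 / 176⌋ = 4.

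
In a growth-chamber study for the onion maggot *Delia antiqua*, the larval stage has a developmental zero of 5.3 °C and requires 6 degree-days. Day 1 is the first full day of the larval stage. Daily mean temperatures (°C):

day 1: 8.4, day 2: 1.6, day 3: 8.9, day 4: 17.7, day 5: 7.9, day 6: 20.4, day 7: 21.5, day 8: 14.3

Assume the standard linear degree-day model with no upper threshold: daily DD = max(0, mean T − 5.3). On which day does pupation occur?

day 3

Daily DD above 5.3 °C: 3.1, 0.0, 3.6, 12.4, 2.6, 15.1, 16.2, 9.0.
Cumulative: 3.1, 3.1, 6.7, 19.1, 21.7, 36.8, 53.0, 62.0.
The total first reaches 6 DD on day 3.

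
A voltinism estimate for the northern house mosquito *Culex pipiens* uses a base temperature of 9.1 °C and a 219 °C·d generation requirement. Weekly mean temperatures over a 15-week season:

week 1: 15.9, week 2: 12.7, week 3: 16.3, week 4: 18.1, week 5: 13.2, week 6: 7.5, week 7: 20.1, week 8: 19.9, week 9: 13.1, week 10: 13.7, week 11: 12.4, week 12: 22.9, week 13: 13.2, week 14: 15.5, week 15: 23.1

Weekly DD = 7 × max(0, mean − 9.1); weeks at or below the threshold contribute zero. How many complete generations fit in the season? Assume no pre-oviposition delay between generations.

3 generations

Weekly DD (7 × max(0, T̄ − 9.1)): 47.6, 25.2, 50.4, 63.0, 28.7, 0.0, 77.0, 75.6, 28.0, 32.2, 23.1, 96.6, 28.7, 44.8, 98.0.
Season total = 718.9 DD.
Complete generations = ⌊718.9 / 219⌋ = 3.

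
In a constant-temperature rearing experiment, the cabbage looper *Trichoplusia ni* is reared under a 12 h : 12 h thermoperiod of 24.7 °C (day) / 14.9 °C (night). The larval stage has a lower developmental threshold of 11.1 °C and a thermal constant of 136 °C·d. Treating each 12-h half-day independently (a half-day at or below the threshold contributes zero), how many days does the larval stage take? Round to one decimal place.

15.6 days

Day half: max(0, 24.7 − 11.1) × 0.5 = 13.6 × 0.5 = 6.80 DD.
Night half: max(0, 14.9 − 11.1) × 0.5 = 3.8 × 0.5 = 1.90 DD.
Per 24 h: 8.70 DD/day.
Duration = 136 / 8.70 = 15.632 ≈ 15.6 days.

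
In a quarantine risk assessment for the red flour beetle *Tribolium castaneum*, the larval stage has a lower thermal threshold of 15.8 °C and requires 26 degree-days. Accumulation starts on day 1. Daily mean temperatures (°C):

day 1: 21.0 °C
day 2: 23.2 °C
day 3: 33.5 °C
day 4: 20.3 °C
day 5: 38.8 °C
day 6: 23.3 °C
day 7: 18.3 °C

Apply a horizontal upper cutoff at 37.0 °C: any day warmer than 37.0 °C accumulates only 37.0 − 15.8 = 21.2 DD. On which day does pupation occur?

Daily DD above 15.8 °C (capped at 21.2): 5.2, 7.4, 17.7, 4.5, 21.2, 7.5, 2.5.
Cumulative: 5.2, 12.6, 30.3, 34.8, 56.0, 63.5, 66.0.
The total first reaches 26 DD on day 3.

day 3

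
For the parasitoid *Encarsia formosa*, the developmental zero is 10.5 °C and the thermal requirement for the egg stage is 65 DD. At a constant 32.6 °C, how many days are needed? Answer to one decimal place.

Daily accumulation = 32.6 − 10.5 = 22.1 DD/day.
Duration = 65 / 22.1 = 2.941 ≈ 2.9 days.

2.9 days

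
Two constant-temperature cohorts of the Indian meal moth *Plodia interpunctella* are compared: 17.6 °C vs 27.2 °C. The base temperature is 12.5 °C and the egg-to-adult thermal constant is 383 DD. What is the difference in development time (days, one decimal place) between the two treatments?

49.0 days

At 17.6 °C: 383 / (17.6 − 12.5) = 383 / 5.1 = 75.098 d.
At 27.2 °C: 383 / (27.2 − 12.5) = 383 / 14.7 = 26.054 d.
Difference = |75.098 − 26.054| = 49.044 ≈ 49.0 days.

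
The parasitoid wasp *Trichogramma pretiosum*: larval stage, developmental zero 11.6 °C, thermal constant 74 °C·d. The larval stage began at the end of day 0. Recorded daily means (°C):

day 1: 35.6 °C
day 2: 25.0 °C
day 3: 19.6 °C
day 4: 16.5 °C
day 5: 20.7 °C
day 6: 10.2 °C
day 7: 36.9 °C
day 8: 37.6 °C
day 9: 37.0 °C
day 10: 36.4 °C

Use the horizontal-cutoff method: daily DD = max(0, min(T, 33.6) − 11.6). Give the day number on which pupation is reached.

day 7

Daily DD above 11.6 °C (capped at 22.0): 22.0, 13.4, 8.0, 4.9, 9.1, 0.0, 22.0, 22.0, 22.0, 22.0.
Cumulative: 22.0, 35.4, 43.4, 48.3, 57.4, 57.4, 79.4, 101.4, 123.4, 145.4.
The total first reaches 74 DD on day 7.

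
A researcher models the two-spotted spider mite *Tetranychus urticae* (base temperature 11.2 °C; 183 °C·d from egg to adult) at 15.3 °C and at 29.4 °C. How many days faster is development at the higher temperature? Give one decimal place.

34.6 days

At 15.3 °C: 183 / (15.3 − 11.2) = 183 / 4.1 = 44.634 d.
At 29.4 °C: 183 / (29.4 − 11.2) = 183 / 18.2 = 10.055 d.
Difference = |44.634 − 10.055| = 34.579 ≈ 34.6 days.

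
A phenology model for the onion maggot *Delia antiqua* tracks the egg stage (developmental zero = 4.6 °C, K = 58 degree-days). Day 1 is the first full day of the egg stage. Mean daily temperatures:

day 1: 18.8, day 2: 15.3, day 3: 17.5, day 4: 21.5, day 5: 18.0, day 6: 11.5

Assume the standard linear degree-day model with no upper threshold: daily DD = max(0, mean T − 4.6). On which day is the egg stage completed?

Daily DD above 4.6 °C: 14.2, 10.7, 12.9, 16.9, 13.4, 6.9.
Cumulative: 14.2, 24.9, 37.8, 54.7, 68.1, 75.0.
The total first reaches 58 DD on day 5.

day 5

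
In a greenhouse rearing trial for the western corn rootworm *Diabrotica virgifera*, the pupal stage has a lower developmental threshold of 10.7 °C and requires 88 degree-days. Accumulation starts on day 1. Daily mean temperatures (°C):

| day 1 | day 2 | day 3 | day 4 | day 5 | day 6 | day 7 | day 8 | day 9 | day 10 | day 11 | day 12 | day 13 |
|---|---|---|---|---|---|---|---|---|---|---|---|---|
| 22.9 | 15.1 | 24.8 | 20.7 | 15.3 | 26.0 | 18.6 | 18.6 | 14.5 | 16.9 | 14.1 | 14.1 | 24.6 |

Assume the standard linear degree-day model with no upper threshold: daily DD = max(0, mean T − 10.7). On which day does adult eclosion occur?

day 11

Daily DD above 10.7 °C: 12.2, 4.4, 14.1, 10.0, 4.6, 15.3, 7.9, 7.9, 3.8, 6.2, 3.4, 3.4, 13.9.
Cumulative: 12.2, 16.6, 30.7, 40.7, 45.3, 60.6, 68.5, 76.4, 80.2, 86.4, 89.8, 93.2, 107.1.
The total first reaches 88 DD on day 11.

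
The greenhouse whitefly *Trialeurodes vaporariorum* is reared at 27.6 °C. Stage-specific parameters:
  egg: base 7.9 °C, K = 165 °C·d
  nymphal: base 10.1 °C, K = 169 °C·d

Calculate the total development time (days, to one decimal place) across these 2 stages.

egg: 165 / (27.6 − 7.9) = 165 / 19.7 = 8.376 d.
nymphal: 169 / (27.6 − 10.1) = 169 / 17.5 = 9.657 d.
Sum = 18.033 ≈ 18.0 days.

18.0 days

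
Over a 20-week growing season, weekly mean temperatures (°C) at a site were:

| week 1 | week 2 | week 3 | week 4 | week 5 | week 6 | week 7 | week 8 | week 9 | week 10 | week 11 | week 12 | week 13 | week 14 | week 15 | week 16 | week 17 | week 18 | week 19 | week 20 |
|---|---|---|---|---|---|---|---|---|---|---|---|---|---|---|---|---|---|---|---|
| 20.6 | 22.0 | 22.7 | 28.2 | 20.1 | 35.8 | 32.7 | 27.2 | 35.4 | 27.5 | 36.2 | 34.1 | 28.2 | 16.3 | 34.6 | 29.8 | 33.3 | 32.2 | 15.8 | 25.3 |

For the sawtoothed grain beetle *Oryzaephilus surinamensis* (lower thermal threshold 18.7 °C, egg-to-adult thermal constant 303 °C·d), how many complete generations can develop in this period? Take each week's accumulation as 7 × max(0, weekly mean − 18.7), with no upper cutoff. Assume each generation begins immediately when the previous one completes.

Weekly DD (7 × max(0, T̄ − 18.7)): 13.3, 23.1, 28.0, 66.5, 9.8, 119.7, 98.0, 59.5, 116.9, 61.6, 122.5, 107.8, 66.5, 0.0, 111.3, 77.7, 102.2, 94.5, 0.0, 46.2.
Season total = 1325.1 DD.
Complete generations = ⌊1325.1 / 303⌋ = 4.

4 generations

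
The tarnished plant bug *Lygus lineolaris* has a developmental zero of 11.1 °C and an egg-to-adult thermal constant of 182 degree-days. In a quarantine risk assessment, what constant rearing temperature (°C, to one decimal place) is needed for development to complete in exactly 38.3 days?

15.9 °C

Required daily accumulation = 182 / 38.3 = 4.752 DD/day.
T = T_base + 4.752 = 11.1 + 4.752 = 15.852 ≈ 15.9 °C.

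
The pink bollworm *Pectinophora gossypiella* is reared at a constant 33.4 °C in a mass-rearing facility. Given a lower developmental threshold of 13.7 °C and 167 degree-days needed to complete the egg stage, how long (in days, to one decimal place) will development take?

8.5 days

Daily accumulation = 33.4 − 13.7 = 19.7 DD/day.
Duration = 167 / 19.7 = 8.477 ≈ 8.5 days.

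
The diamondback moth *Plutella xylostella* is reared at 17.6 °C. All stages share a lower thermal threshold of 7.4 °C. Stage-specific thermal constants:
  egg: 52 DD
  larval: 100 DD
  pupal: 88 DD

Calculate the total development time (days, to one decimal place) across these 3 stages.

Daily accumulation at 17.6 °C = 17.6 − 7.4 = 10.2 DD/day.
Total K = 52 + 100 + 88 = 240 DD.
Total duration = 240 / 10.2 = 23.529 ≈ 23.5 days.

23.5 days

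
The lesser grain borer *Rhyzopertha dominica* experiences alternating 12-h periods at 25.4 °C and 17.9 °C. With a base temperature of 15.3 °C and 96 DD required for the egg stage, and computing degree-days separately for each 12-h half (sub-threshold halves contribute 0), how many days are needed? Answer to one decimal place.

Day half: max(0, 25.4 − 15.3) × 0.5 = 10.1 × 0.5 = 5.05 DD.
Night half: max(0, 17.9 − 15.3) × 0.5 = 2.6 × 0.5 = 1.30 DD.
Per 24 h: 6.35 DD/day.
Duration = 96 / 6.35 = 15.118 ≈ 15.1 days.

15.1 days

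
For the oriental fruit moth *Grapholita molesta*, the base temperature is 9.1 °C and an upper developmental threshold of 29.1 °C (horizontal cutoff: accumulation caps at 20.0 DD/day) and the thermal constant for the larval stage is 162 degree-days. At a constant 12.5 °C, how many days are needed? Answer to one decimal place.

47.6 days

Daily accumulation = 12.5 − 9.1 = 3.4 DD/day.
Duration = 162 / 3.4 = 47.647 ≈ 47.6 days.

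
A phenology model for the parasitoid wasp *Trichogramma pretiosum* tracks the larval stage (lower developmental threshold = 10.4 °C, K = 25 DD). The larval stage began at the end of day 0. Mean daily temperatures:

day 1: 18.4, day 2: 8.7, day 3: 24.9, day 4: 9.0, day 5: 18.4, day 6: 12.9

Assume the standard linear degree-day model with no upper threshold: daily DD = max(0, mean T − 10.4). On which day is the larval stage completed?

Daily DD above 10.4 °C: 8.0, 0.0, 14.5, 0.0, 8.0, 2.5.
Cumulative: 8.0, 8.0, 22.5, 22.5, 30.5, 33.0.
The total first reaches 25 DD on day 5.

day 5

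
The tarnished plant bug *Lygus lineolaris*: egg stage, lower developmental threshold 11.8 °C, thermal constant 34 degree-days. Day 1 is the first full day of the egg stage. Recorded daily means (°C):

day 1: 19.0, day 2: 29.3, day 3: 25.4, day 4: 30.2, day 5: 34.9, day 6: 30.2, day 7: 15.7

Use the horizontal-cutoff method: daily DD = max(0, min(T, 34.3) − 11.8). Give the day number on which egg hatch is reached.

Daily DD above 11.8 °C (capped at 22.5): 7.2, 17.5, 13.6, 18.4, 22.5, 18.4, 3.9.
Cumulative: 7.2, 24.7, 38.3, 56.7, 79.2, 97.6, 101.5.
The total first reaches 34 DD on day 3.

day 3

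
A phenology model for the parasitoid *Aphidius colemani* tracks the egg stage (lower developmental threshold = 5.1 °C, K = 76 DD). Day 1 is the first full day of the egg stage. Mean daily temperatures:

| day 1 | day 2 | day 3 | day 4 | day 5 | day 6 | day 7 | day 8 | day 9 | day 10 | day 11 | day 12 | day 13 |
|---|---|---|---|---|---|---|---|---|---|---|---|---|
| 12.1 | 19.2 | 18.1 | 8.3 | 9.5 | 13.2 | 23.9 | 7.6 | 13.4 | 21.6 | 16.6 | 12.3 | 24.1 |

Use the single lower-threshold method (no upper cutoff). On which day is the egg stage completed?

day 9

Daily DD above 5.1 °C: 7.0, 14.1, 13.0, 3.2, 4.4, 8.1, 18.8, 2.5, 8.3, 16.5, 11.5, 7.2, 19.0.
Cumulative: 7.0, 21.1, 34.1, 37.3, 41.7, 49.8, 68.6, 71.1, 79.4, 95.9, 107.4, 114.6, 133.6.
The total first reaches 76 DD on day 9.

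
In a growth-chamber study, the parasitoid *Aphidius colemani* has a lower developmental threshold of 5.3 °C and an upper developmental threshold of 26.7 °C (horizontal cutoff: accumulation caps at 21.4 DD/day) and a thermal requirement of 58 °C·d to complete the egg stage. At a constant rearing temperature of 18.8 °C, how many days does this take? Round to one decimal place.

4.3 days

Daily accumulation = 18.8 − 5.3 = 13.5 DD/day.
Duration = 58 / 13.5 = 4.296 ≈ 4.3 days.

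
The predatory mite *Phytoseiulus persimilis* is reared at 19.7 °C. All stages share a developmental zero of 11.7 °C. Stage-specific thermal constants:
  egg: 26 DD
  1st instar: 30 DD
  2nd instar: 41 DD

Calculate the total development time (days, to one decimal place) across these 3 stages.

Daily accumulation at 19.7 °C = 19.7 − 11.7 = 8.0 DD/day.
Total K = 26 + 30 + 41 = 97 DD.
Total duration = 97 / 8.0 = 12.125 ≈ 12.1 days.

12.1 days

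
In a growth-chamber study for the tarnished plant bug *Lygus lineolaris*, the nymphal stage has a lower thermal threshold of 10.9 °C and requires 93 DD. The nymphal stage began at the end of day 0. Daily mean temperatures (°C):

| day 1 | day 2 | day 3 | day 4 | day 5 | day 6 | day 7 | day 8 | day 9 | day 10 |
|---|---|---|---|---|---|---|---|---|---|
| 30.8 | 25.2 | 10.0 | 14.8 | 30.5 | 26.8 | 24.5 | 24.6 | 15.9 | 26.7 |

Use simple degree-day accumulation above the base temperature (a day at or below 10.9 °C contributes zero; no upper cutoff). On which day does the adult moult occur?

day 8

Daily DD above 10.9 °C: 19.9, 14.3, 0.0, 3.9, 19.6, 15.9, 13.6, 13.7, 5.0, 15.8.
Cumulative: 19.9, 34.2, 34.2, 38.1, 57.7, 73.6, 87.2, 100.9, 105.9, 121.7.
The total first reaches 93 DD on day 8.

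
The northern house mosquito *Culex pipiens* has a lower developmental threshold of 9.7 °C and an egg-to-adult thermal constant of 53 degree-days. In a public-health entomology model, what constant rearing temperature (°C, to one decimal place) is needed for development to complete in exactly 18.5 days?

12.6 °C

Required daily accumulation = 53 / 18.5 = 2.865 DD/day.
T = T_base + 2.865 = 9.7 + 2.865 = 12.565 ≈ 12.6 °C.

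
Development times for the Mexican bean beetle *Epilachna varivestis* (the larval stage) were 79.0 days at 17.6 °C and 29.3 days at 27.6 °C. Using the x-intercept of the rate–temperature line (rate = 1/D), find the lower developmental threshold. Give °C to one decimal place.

11.7 °C

Under the model K = D·(T − T_b), so D₁·(T₁ − T_b) = D₂·(T₂ − T_b).
79.0·(17.6 − T_b) = 29.3·(27.6 − T_b)
T_b = (79.0·17.6 − 29.3·27.6) / (79.0 − 29.3) = 581.72 / 49.7 = 11.705 °C ≈ 11.7 °C.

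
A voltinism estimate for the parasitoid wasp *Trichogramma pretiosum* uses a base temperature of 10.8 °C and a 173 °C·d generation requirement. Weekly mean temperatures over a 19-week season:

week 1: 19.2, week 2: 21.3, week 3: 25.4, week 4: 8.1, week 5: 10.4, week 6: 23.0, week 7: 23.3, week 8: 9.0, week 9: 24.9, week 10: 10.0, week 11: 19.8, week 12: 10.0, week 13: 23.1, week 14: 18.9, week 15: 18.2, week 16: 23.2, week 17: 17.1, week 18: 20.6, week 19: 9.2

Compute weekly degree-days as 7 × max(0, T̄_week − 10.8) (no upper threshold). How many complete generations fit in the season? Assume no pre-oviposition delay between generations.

5 generations

Weekly DD (7 × max(0, T̄ − 10.8)): 58.8, 73.5, 102.2, 0.0, 0.0, 85.4, 87.5, 0.0, 98.7, 0.0, 63.0, 0.0, 86.1, 56.7, 51.8, 86.8, 44.1, 68.6, 0.0.
Season total = 963.2 DD.
Complete generations = ⌊963.2 / 173⌋ = 5.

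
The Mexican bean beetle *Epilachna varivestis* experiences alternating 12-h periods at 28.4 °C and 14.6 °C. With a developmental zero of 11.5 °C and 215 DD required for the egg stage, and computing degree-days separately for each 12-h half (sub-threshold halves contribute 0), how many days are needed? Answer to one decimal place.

Day half: max(0, 28.4 − 11.5) × 0.5 = 16.9 × 0.5 = 8.45 DD.
Night half: max(0, 14.6 − 11.5) × 0.5 = 3.1 × 0.5 = 1.55 DD.
Per 24 h: 10.00 DD/day.
Duration = 215 / 10.00 = 21.500 ≈ 21.5 days.

21.5 days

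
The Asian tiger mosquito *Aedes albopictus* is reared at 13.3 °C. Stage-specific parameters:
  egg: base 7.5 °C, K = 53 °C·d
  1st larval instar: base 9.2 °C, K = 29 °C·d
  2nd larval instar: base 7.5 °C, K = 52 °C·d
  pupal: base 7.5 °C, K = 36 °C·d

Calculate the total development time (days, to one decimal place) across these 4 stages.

31.4 days

egg: 53 / (13.3 − 7.5) = 53 / 5.8 = 9.138 d.
1st larval instar: 29 / (13.3 − 9.2) = 29 / 4.1 = 7.073 d.
2nd larval instar: 52 / (13.3 − 7.5) = 52 / 5.8 = 8.966 d.
pupal: 36 / (13.3 − 7.5) = 36 / 5.8 = 6.207 d.
Sum = 31.384 ≈ 31.4 days.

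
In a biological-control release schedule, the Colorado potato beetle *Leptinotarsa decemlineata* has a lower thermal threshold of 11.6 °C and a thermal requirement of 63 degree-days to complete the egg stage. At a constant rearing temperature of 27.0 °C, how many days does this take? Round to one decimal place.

Daily accumulation = 27.0 − 11.6 = 15.4 DD/day.
Duration = 63 / 15.4 = 4.091 ≈ 4.1 days.

4.1 days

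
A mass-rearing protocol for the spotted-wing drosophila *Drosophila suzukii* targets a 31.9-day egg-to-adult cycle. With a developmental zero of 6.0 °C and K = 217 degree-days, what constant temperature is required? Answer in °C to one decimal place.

12.8 °C

Required daily accumulation = 217 / 31.9 = 6.803 DD/day.
T = T_base + 6.803 = 6.0 + 6.803 = 12.803 ≈ 12.8 °C.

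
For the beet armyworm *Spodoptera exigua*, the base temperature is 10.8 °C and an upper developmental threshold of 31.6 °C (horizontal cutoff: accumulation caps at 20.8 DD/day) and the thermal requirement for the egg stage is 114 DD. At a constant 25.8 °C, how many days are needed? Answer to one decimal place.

7.6 days

Daily accumulation = 25.8 − 10.8 = 15.0 DD/day.
Duration = 114 / 15.0 = 7.600 ≈ 7.6 days.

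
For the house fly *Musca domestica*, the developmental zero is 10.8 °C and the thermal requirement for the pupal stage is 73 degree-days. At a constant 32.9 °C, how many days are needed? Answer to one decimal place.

3.3 days

Daily accumulation = 32.9 − 10.8 = 22.1 DD/day.
Duration = 73 / 22.1 = 3.303 ≈ 3.3 days.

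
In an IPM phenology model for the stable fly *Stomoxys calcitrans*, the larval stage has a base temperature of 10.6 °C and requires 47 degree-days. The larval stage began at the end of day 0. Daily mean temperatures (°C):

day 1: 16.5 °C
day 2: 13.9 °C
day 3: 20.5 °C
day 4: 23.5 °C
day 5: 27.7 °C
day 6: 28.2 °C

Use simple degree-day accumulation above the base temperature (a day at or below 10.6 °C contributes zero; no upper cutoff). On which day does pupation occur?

day 5

Daily DD above 10.6 °C: 5.9, 3.3, 9.9, 12.9, 17.1, 17.6.
Cumulative: 5.9, 9.2, 19.1, 32.0, 49.1, 66.7.
The total first reaches 47 DD on day 5.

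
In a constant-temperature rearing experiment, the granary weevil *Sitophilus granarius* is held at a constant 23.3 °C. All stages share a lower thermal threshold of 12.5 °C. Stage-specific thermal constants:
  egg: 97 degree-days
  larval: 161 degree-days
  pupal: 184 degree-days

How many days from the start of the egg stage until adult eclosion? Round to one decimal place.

40.9 days

Daily accumulation at 23.3 °C = 23.3 − 12.5 = 10.8 DD/day.
Total K = 97 + 161 + 184 = 442 DD.
Total duration = 442 / 10.8 = 40.926 ≈ 40.9 days.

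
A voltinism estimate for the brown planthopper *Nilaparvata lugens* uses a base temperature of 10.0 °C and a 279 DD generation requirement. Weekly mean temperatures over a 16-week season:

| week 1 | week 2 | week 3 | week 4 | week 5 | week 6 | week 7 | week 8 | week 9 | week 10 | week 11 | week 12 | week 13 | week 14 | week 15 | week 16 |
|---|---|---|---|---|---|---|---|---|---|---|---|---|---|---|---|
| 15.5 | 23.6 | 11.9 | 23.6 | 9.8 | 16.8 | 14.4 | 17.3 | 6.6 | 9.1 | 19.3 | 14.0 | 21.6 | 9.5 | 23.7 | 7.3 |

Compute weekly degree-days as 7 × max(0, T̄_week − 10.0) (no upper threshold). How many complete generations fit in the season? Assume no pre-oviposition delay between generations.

2 generations

Weekly DD (7 × max(0, T̄ − 10.0)): 38.5, 95.2, 13.3, 95.2, 0.0, 47.6, 30.8, 51.1, 0.0, 0.0, 65.1, 28.0, 81.2, 0.0, 95.9, 0.0.
Season total = 641.9 DD.
Complete generations = ⌊641.9 / 279⌋ = 2.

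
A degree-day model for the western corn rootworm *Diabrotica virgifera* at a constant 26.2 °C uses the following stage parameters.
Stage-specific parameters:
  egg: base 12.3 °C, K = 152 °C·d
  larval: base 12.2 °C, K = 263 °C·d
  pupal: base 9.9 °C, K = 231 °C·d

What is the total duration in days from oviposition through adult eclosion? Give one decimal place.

egg: 152 / (26.2 − 12.3) = 152 / 13.9 = 10.935 d.
larval: 263 / (26.2 − 12.2) = 263 / 14.0 = 18.786 d.
pupal: 231 / (26.2 − 9.9) = 231 / 16.3 = 14.172 d.
Sum = 43.893 ≈ 43.9 days.

43.9 days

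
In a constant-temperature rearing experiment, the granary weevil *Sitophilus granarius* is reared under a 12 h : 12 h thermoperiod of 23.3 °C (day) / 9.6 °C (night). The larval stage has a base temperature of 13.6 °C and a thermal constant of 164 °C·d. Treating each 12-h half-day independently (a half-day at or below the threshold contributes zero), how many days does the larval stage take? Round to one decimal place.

Day half: max(0, 23.3 − 13.6) × 0.5 = 9.7 × 0.5 = 4.85 DD.
Night half: max(0, 9.6 − 13.6) × 0.5 = 0.0 × 0.5 = 0.00 DD.
Per 24 h: 4.85 DD/day.
Duration = 164 / 4.85 = 33.814 ≈ 33.8 days.

33.8 days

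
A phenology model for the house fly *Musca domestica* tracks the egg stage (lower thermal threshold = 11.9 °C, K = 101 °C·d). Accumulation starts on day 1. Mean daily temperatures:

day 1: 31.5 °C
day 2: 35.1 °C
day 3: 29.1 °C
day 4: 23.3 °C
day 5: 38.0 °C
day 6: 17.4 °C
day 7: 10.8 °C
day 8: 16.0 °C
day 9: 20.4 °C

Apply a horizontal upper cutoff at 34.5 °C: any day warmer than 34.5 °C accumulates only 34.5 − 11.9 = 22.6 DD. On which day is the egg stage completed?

Daily DD above 11.9 °C (capped at 22.6): 19.6, 22.6, 17.2, 11.4, 22.6, 5.5, 0.0, 4.1, 8.5.
Cumulative: 19.6, 42.2, 59.4, 70.8, 93.4, 98.9, 98.9, 103.0, 111.5.
The total first reaches 101 DD on day 8.

day 8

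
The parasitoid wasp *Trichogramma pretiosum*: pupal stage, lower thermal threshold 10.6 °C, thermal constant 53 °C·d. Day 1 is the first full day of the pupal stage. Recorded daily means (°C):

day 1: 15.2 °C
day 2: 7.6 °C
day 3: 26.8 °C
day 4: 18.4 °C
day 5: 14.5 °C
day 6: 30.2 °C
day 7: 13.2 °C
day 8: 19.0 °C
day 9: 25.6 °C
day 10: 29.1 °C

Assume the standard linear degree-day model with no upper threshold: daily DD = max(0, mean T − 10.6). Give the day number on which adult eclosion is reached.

Daily DD above 10.6 °C: 4.6, 0.0, 16.2, 7.8, 3.9, 19.6, 2.6, 8.4, 15.0, 18.5.
Cumulative: 4.6, 4.6, 20.8, 28.6, 32.5, 52.1, 54.7, 63.1, 78.1, 96.6.
The total first reaches 53 DD on day 7.

day 7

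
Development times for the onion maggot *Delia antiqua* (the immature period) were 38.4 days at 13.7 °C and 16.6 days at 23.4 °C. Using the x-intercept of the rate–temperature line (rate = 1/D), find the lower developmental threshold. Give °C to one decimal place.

6.3 °C

Equal thermal constants: D₁(T₁ − T_b) = D₂(T₂ − T_b).
38.4·(13.7 − T_b) = 16.6·(23.4 − T_b)
T_b = (38.4·13.7 − 16.6·23.4) / (38.4 − 16.6) = 137.64 / 21.8 = 6.314 °C ≈ 6.3 °C.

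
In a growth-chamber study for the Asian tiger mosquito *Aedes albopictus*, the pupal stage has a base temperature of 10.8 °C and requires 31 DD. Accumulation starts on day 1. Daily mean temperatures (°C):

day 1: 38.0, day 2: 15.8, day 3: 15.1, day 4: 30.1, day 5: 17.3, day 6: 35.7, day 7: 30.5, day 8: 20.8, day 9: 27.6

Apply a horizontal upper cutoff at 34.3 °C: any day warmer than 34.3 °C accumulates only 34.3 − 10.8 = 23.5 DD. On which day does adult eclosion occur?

day 3

Daily DD above 10.8 °C (capped at 23.5): 23.5, 5.0, 4.3, 19.3, 6.5, 23.5, 19.7, 10.0, 16.8.
Cumulative: 23.5, 28.5, 32.8, 52.1, 58.6, 82.1, 101.8, 111.8, 128.6.
The total first reaches 31 DD on day 3.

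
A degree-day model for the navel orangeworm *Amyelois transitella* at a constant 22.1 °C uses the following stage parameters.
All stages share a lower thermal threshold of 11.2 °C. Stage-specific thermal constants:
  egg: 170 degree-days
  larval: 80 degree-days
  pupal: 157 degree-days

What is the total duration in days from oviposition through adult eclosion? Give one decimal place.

Daily accumulation at 22.1 °C = 22.1 − 11.2 = 10.9 DD/day.
Total K = 170 + 80 + 157 = 407 DD.
Total duration = 407 / 10.9 = 37.339 ≈ 37.3 days.

37.3 days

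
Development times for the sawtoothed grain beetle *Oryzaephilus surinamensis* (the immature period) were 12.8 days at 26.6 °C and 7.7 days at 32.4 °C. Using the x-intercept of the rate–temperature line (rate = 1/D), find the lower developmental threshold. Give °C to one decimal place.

Under the model K = D·(T − T_b), so D₁·(T₁ − T_b) = D₂·(T₂ − T_b).
12.8·(26.6 − T_b) = 7.7·(32.4 − T_b)
T_b = (12.8·26.6 − 7.7·32.4) / (12.8 − 7.7) = 91.00 / 5.1 = 17.843 °C ≈ 17.8 °C.

17.8 °C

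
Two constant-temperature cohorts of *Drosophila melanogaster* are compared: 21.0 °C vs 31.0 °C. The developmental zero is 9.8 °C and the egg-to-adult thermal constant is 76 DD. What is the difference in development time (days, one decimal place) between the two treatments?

3.2 days

At 21.0 °C: 76 / (21.0 − 9.8) = 76 / 11.2 = 6.786 d.
At 31.0 °C: 76 / (31.0 − 9.8) = 76 / 21.2 = 3.585 d.
Difference = |6.786 − 3.585| = 3.201 ≈ 3.2 days.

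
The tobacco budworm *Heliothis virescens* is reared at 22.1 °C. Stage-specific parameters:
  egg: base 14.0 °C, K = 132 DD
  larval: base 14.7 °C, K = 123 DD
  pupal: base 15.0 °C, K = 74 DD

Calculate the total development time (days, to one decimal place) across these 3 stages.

egg: 132 / (22.1 − 14.0) = 132 / 8.1 = 16.296 d.
larval: 123 / (22.1 − 14.7) = 123 / 7.4 = 16.622 d.
pupal: 74 / (22.1 − 15.0) = 74 / 7.1 = 10.423 d.
Sum = 43.340 ≈ 43.3 days.

43.3 days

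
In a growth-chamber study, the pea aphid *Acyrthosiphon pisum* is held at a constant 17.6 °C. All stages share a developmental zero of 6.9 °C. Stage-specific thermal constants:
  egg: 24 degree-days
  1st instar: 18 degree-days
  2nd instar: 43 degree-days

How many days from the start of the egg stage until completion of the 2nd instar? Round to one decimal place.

Daily accumulation at 17.6 °C = 17.6 − 6.9 = 10.7 DD/day.
Total K = 24 + 18 + 43 = 85 DD.
Total duration = 85 / 10.7 = 7.944 ≈ 7.9 days.

7.9 days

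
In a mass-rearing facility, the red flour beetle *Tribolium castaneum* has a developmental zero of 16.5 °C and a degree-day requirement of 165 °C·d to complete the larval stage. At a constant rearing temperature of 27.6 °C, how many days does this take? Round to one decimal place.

14.9 days

Daily accumulation = 27.6 − 16.5 = 11.1 DD/day.
Duration = 165 / 11.1 = 14.865 ≈ 14.9 days.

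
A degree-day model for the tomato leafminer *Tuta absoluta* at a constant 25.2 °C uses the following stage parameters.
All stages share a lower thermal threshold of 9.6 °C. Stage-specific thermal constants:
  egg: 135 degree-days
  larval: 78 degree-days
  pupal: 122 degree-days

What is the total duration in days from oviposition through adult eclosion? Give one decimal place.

21.5 days

Daily accumulation at 25.2 °C = 25.2 − 9.6 = 15.6 DD/day.
Total K = 135 + 78 + 122 = 335 DD.
Total duration = 335 / 15.6 = 21.474 ≈ 21.5 days.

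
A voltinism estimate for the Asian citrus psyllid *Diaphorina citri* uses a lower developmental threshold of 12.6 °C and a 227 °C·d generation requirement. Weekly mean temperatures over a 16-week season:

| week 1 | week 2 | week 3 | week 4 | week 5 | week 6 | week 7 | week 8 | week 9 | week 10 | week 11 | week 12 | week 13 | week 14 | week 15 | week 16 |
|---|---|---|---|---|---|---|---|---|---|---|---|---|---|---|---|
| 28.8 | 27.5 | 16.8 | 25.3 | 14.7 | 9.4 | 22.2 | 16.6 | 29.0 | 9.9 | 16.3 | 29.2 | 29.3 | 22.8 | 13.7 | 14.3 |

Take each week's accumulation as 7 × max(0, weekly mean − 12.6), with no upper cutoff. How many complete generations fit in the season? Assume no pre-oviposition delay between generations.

Weekly DD (7 × max(0, T̄ − 12.6)): 113.4, 104.3, 29.4, 88.9, 14.7, 0.0, 67.2, 28.0, 114.8, 0.0, 25.9, 116.2, 116.9, 71.4, 7.7, 11.9.
Season total = 910.7 DD.
Complete generations = ⌊910.7 / 227⌋ = 4.

4 generations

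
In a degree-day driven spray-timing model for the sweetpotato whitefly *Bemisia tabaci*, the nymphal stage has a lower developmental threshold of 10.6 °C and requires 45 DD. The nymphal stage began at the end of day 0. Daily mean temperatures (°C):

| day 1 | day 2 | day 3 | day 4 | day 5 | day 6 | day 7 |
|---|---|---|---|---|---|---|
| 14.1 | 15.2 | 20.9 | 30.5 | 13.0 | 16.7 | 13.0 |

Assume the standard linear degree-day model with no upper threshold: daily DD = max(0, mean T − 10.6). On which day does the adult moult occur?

day 6

Daily DD above 10.6 °C: 3.5, 4.6, 10.3, 19.9, 2.4, 6.1, 2.4.
Cumulative: 3.5, 8.1, 18.4, 38.3, 40.7, 46.8, 49.2.
The total first reaches 45 DD on day 6.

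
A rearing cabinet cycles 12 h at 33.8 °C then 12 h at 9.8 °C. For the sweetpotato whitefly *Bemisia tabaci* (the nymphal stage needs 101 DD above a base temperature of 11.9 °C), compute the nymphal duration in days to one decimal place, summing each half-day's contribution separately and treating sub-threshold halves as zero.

Day half: max(0, 33.8 − 11.9) × 0.5 = 21.9 × 0.5 = 10.95 DD.
Night half: max(0, 9.8 − 11.9) × 0.5 = 0.0 × 0.5 = 0.00 DD.
Per 24 h: 10.95 DD/day.
Duration = 101 / 10.95 = 9.224 ≈ 9.2 days.

9.2 days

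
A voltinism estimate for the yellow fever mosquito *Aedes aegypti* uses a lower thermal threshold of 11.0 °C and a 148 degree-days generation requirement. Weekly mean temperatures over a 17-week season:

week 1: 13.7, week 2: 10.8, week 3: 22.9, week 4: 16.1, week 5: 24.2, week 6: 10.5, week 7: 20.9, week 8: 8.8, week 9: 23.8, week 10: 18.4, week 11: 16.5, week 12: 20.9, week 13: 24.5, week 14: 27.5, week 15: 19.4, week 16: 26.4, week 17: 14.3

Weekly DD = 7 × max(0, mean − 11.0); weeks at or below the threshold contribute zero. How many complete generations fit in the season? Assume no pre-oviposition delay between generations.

Weekly DD (7 × max(0, T̄ − 11.0)): 18.9, 0.0, 83.3, 35.7, 92.4, 0.0, 69.3, 0.0, 89.6, 51.8, 38.5, 69.3, 94.5, 115.5, 58.8, 107.8, 23.1.
Season total = 948.5 DD.
Complete generations = ⌊948.5 / 148⌋ = 6.

6 generations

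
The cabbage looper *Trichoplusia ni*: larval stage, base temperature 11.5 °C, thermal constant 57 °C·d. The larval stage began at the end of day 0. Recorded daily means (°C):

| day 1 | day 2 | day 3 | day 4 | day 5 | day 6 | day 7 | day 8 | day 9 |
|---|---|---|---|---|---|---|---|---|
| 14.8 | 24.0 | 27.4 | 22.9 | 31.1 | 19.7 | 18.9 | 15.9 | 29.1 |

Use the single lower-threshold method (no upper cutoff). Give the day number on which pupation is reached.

day 5

Daily DD above 11.5 °C: 3.3, 12.5, 15.9, 11.4, 19.6, 8.2, 7.4, 4.4, 17.6.
Cumulative: 3.3, 15.8, 31.7, 43.1, 62.7, 70.9, 78.3, 82.7, 100.3.
The total first reaches 57 DD on day 5.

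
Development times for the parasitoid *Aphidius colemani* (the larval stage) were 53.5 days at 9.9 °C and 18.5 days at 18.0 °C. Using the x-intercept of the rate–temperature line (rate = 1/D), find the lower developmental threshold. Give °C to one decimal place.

5.6 °C

Equal thermal constants: D₁(T₁ − T_b) = D₂(T₂ − T_b).
53.5·(9.9 − T_b) = 18.5·(18.0 − T_b)
T_b = (53.5·9.9 − 18.5·18.0) / (53.5 − 18.5) = 196.65 / 35.0 = 5.619 °C ≈ 5.6 °C.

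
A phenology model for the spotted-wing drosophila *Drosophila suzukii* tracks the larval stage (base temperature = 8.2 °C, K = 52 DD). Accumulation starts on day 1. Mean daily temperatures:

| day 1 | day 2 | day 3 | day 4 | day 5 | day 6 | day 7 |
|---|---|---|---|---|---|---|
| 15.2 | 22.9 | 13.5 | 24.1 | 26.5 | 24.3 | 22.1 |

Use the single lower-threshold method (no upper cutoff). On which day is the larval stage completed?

day 5

Daily DD above 8.2 °C: 7.0, 14.7, 5.3, 15.9, 18.3, 16.1, 13.9.
Cumulative: 7.0, 21.7, 27.0, 42.9, 61.2, 77.3, 91.2.
The total first reaches 52 DD on day 5.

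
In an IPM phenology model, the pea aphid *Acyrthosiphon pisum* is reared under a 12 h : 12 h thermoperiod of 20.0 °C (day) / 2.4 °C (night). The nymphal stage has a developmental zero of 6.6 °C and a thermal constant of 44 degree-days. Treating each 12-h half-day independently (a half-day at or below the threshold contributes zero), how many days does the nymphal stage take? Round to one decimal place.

6.6 days

Day half: max(0, 20.0 − 6.6) × 0.5 = 13.4 × 0.5 = 6.70 DD.
Night half: max(0, 2.4 − 6.6) × 0.5 = 0.0 × 0.5 = 0.00 DD.
Per 24 h: 6.70 DD/day.
Duration = 44 / 6.70 = 6.567 ≈ 6.6 days.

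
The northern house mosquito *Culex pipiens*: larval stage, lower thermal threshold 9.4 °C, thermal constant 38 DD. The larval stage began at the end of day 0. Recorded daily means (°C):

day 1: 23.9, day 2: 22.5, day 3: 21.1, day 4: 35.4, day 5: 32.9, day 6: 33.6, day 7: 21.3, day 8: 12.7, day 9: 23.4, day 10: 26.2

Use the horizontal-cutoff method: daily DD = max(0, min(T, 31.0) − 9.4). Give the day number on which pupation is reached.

Daily DD above 9.4 °C (capped at 21.6): 14.5, 13.1, 11.7, 21.6, 21.6, 21.6, 11.9, 3.3, 14.0, 16.8.
Cumulative: 14.5, 27.6, 39.3, 60.9, 82.5, 104.1, 116.0, 119.3, 133.3, 150.1.
The total first reaches 38 DD on day 3.

day 3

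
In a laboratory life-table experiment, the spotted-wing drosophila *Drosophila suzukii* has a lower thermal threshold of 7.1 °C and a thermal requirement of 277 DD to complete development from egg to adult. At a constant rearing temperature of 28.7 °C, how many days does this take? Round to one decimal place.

12.8 days

Daily accumulation = 28.7 − 7.1 = 21.6 DD/day.
Duration = 277 / 21.6 = 12.824 ≈ 12.8 days.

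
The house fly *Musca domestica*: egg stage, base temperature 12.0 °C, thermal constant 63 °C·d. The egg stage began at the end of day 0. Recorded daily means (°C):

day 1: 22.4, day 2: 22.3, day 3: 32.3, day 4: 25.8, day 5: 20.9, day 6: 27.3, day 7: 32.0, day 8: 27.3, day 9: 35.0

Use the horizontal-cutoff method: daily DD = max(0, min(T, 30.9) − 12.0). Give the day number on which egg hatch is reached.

day 6

Daily DD above 12.0 °C (capped at 18.9): 10.4, 10.3, 18.9, 13.8, 8.9, 15.3, 18.9, 15.3, 18.9.
Cumulative: 10.4, 20.7, 39.6, 53.4, 62.3, 77.6, 96.5, 111.8, 130.7.
The total first reaches 63 DD on day 6.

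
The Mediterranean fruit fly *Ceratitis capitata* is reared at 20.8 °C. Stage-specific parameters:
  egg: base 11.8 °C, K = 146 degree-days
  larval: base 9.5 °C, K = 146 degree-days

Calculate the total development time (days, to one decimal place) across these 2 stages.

29.1 days

egg: 146 / (20.8 − 11.8) = 146 / 9.0 = 16.222 d.
larval: 146 / (20.8 − 9.5) = 146 / 11.3 = 12.920 d.
Sum = 29.143 ≈ 29.1 days.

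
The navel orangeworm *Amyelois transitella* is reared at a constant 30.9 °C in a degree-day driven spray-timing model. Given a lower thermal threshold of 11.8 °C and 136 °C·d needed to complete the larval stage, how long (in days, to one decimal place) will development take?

7.1 days

Daily accumulation = 30.9 − 11.8 = 19.1 DD/day.
Duration = 136 / 19.1 = 7.120 ≈ 7.1 days.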